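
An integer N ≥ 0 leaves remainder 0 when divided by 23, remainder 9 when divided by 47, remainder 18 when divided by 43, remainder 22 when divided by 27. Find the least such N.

821146

Combine the congruences pairwise.
From N ≡ 0 (mod 23) write N = 0 + 23t. Substituting into N ≡ 9 (mod 47) gives 23t ≡ 9 (mod 47), and since 23⁻¹ ≡ 45 (mod 47), t ≡ 29. Hence N ≡ 0 + 23·29 = 667 (mod 1081).
From N ≡ 667 (mod 1081) write N = 667 + 1081t. Substituting into N ≡ 18 (mod 43) gives 1081t ≡ 39 (mod 43), and since 6⁻¹ ≡ 36 (mod 43), t ≡ 28. Hence N ≡ 667 + 1081·28 = 30935 (mod 46483).
From N ≡ 30935 (mod 46483) write N = 30935 + 46483t. Substituting into N ≡ 22 (mod 27) gives 46483t ≡ 2 (mod 27), and since 16⁻¹ ≡ 22 (mod 27), t ≡ 17. Hence N ≡ 30935 + 46483·17 = 821146 (mod 1255041).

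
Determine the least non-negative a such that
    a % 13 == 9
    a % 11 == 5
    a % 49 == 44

The moduli are pairwise coprime; N = 13·11·49 = 7007.
N/13 = 539; 539 ≡ 6 (mod 13); 6·11 ≡ 1, so inverse 11.
N/11 = 637; 637 ≡ 10 (mod 11); 10·10 ≡ 1, so inverse 10.
N/49 = 143; 143 ≡ 45 (mod 49); 45·12 ≡ 1, so inverse 12.
a ≡ 9·539·11 + 5·637·10 + 44·143·12 = 160715.
160715 mod 7007 = 6561.

6561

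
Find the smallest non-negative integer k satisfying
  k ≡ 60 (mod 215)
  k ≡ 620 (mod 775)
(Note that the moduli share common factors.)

33170

gcd(215, 775) = 5 and 5 | (620 − 60), so the pair is consistent; merging gives k ≡ 33170 (mod 33325), where 33325 = lcm(215, 775).
The solution is unique modulo lcm(215, 775) = 33325.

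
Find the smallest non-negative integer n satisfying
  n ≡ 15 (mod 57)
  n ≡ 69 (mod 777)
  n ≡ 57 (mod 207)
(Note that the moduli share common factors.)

Combine the congruences pairwise.
gcd(57, 777) = 3 and 3 | (69 − 15), so the pair is consistent; merging gives n ≡ 6285 (mod 14763), where 14763 = lcm(57, 777).
gcd(14763, 207) = 3 and 3 | (57 − 6285), so the pair is consistent; merging gives n ≡ 94863 (mod 1018647), where 1018647 = lcm(14763, 207).
The solution is unique modulo lcm(57, 777, 207) = 1018647.

94863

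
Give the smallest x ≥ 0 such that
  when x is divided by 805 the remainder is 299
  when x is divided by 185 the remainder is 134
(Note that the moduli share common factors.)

gcd(805, 185) = 5 and 5 | (134 − 299), so the pair is consistent; merging gives x ≡ 5129 (mod 29785), where 29785 = lcm(805, 185).
The solution is unique modulo lcm(805, 185) = 29785.

5129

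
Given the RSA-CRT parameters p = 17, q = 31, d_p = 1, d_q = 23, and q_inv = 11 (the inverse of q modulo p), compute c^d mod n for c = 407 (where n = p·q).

m₁ = c^(d_p) mod p: c ≡ 16 (mod 17), and 16^1 mod 17 = 16.
m₂ = c^(d_q) mod q: c ≡ 4 (mod 31), and 4^23 mod 31 = 2.
h = q_inv·(m₁ − m₂) mod p = 11·(16 − 2) mod 17 = 1.
m = m₂ + h·q = 2 + 1·31 = 33.

33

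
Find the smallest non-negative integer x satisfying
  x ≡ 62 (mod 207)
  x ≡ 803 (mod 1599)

21590

gcd(207, 1599) = 3 and 3 | (803 − 62), so the pair is consistent; merging gives x ≡ 21590 (mod 110331), where 110331 = lcm(207, 1599).
The solution is unique modulo lcm(207, 1599) = 110331.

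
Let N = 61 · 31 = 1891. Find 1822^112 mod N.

1888

Mod 61: 1822 ≡ 53; by Fermat, exponent reduces to 112 mod 60 = 52; 53^52 ≡ 58 (mod 61).
Mod 31: 1822 ≡ 24; by Fermat, exponent reduces to 112 mod 30 = 22; 24^22 ≡ 28 (mod 31).
Combine by CRT: x ≡ 58 (mod 61), x ≡ 28 (mod 31) ⇒ x ≡ 1888 (mod 1891).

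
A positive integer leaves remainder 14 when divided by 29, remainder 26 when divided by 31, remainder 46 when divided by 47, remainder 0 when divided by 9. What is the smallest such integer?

The moduli are pairwise coprime; M = 29·31·47·9 = 380277.
M/29 = 13113; 13113 ≡ 5 (mod 29); 5·6 ≡ 1, so inverse 6.
M/31 = 12267; 12267 ≡ 22 (mod 31); 22·24 ≡ 1, so inverse 24.
M/47 = 8091; 8091 ≡ 7 (mod 47); 7·27 ≡ 1, so inverse 27.
M/9 = 42253; 42253 ≡ 7 (mod 9); 7·4 ≡ 1, so inverse 4.
N ≡ 14·13113·6 + 26·12267·24 + 46·8091·27 + 0·42253·4 = 18805122.
18805122 mod 380277 = 171549.

171549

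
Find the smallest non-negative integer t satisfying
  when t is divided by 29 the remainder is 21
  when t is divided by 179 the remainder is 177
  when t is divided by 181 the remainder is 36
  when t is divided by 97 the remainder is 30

Combine the congruences pairwise.
From t ≡ 21 (mod 29) write t = 21 + 29s. Substituting into t ≡ 177 (mod 179) gives 29s ≡ 156 (mod 179), and since 29⁻¹ ≡ 142 (mod 179), s ≡ 135. Hence t ≡ 21 + 29·135 = 3936 (mod 5191).
From t ≡ 3936 (mod 5191) write t = 3936 + 5191s. Substituting into t ≡ 36 (mod 181) gives 5191s ≡ 82 (mod 181), and since 123⁻¹ ≡ 78 (mod 181), s ≡ 61. Hence t ≡ 3936 + 5191·61 = 320587 (mod 939571).
From t ≡ 320587 (mod 939571) write t = 320587 + 939571s. Substituting into t ≡ 30 (mod 97) gives 939571s ≡ 28 (mod 97), and since 29⁻¹ ≡ 87 (mod 97), s ≡ 11. Hence t ≡ 320587 + 939571·11 = 10655868 (mod 91138387).

10655868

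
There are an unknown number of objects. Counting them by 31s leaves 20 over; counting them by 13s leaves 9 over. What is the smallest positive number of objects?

113

From N ≡ 20 (mod 31) write N = 20 + 31t. Substituting into N ≡ 9 (mod 13) gives 31t ≡ 2 (mod 13), and since 5⁻¹ ≡ 8 (mod 13), t ≡ 3. Hence N ≡ 20 + 31·3 = 113 (mod 403).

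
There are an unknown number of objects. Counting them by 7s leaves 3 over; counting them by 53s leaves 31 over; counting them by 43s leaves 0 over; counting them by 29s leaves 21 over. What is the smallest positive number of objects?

From N ≡ 3 (mod 7) write N = 3 + 7t. Substituting into N ≡ 31 (mod 53) gives 7t ≡ 28 (mod 53), and since 7⁻¹ ≡ 38 (mod 53), t ≡ 4. Hence N ≡ 3 + 7·4 = 31 (mod 371).
From N ≡ 31 (mod 371) write N = 31 + 371t. Substituting into N ≡ 0 (mod 43) gives 371t ≡ 12 (mod 43), and since 27⁻¹ ≡ 8 (mod 43), t ≡ 10. Hence N ≡ 31 + 371·10 = 3741 (mod 15953).
From N ≡ 3741 (mod 15953) write N = 3741 + 15953t. Substituting into N ≡ 21 (mod 29) gives 15953t ≡ 21 (mod 29), and since 3⁻¹ ≡ 10 (mod 29), t ≡ 7. Hence N ≡ 3741 + 15953·7 = 115412 (mod 462637).

115412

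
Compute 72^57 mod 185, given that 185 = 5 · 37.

Mod 5: 72 ≡ 2; by Fermat, exponent reduces to 57 mod 4 = 1; 2^1 ≡ 2 (mod 5).
Mod 37: 72 ≡ 35; by Fermat, exponent reduces to 57 mod 36 = 21; 35^21 ≡ 8 (mod 37).
Combine by CRT: x ≡ 2 (mod 5), x ≡ 8 (mod 37) ⇒ x ≡ 82 (mod 185).

82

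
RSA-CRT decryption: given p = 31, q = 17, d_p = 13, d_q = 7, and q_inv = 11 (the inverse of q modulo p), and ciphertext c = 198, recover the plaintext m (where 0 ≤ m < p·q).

m₁ = c^(d_p) mod p: c ≡ 12 (mod 31), and 12^13 mod 31 = 17.
m₂ = c^(d_q) mod q: c ≡ 11 (mod 17), and 11^7 mod 17 = 3.
h = q_inv·(m₁ − m₂) mod p = 11·(17 − 3) mod 31 = 30.
m = m₂ + h·q = 3 + 30·17 = 513.

513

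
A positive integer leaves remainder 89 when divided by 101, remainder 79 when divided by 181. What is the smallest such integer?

6957

From x ≡ 89 (mod 101) write x = 89 + 101t. Substituting into x ≡ 79 (mod 181) gives 101t ≡ 171 (mod 181), and since 101⁻¹ ≡ 138 (mod 181), t ≡ 68. Hence x ≡ 89 + 101·68 = 6957 (mod 18281).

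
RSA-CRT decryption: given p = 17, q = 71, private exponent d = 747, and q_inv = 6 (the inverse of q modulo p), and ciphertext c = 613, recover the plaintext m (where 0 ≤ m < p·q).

d_p = d mod (p−1) = 747 mod 16 = 11; d_q = d mod (q−1) = 47.
m₁ = c^(d_p) mod p: c ≡ 1 (mod 17), and 1^11 mod 17 = 1.
m₂ = c^(d_q) mod q: c ≡ 45 (mod 71), and 45^47 mod 71 = 48.
h = q_inv·(m₁ − m₂) mod p = 6·(1 − 48) mod 17 = 7.
m = m₂ + h·q = 48 + 7·71 = 545.

545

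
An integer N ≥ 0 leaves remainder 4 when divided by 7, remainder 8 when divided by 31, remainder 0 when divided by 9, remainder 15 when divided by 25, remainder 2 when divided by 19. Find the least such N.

The moduli are pairwise coprime; M = 7·31·9·25·19 = 927675.
M/7 = 132525; 132525 ≡ 1 (mod 7), inverse 1.
M/31 = 29925; 29925 ≡ 10 (mod 31); 10·28 ≡ 1, so inverse 28.
M/9 = 103075; 103075 ≡ 7 (mod 9); 7·4 ≡ 1, so inverse 4.
M/25 = 37107; 37107 ≡ 7 (mod 25); 7·18 ≡ 1, so inverse 18.
M/19 = 48825; 48825 ≡ 14 (mod 19); 14·15 ≡ 1, so inverse 15.
N ≡ 4·132525·1 + 8·29925·28 + 0·103075·4 + 15·37107·18 + 2·48825·15 = 18716940.
18716940 mod 927675 = 163440.

163440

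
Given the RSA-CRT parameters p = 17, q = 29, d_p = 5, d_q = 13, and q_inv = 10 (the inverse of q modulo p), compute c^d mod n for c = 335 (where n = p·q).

20

m₁ = c^(d_p) mod p: c ≡ 12 (mod 17), and 12^5 mod 17 = 3.
m₂ = c^(d_q) mod q: c ≡ 16 (mod 29), and 16^13 mod 29 = 20.
h = q_inv·(m₁ − m₂) mod p = 10·(3 − 20) mod 17 = 0.
m = m₂ + h·q = 20 + 0·29 = 20.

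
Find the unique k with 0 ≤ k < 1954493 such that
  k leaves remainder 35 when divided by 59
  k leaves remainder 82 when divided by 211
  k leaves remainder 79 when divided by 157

From k ≡ 35 (mod 59) write k = 35 + 59t. Substituting into k ≡ 82 (mod 211) gives 59t ≡ 47 (mod 211), and since 59⁻¹ ≡ 93 (mod 211), t ≡ 151. Hence k ≡ 35 + 59·151 = 8944 (mod 12449).
From k ≡ 8944 (mod 12449) write k = 8944 + 12449t. Substituting into k ≡ 79 (mod 157) gives 12449t ≡ 84 (mod 157), and since 46⁻¹ ≡ 99 (mod 157), t ≡ 152. Hence k ≡ 8944 + 12449·152 = 1901192 (mod 1954493).

1901192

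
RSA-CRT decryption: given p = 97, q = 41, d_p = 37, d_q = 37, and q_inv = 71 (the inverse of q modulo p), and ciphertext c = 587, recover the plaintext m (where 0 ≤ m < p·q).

m₁ = c^(d_p) mod p: c ≡ 5 (mod 97), and 5^37 mod 97 = 56.
m₂ = c^(d_q) mod q: c ≡ 13 (mod 41), and 13^37 mod 41 = 12.
h = q_inv·(m₁ − m₂) mod p = 71·(56 − 12) mod 97 = 20.
m = m₂ + h·q = 12 + 20·41 = 832.

832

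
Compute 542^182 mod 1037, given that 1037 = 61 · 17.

659

Mod 61: 542 ≡ 54; by Fermat, exponent reduces to 182 mod 60 = 2; 54^2 ≡ 49 (mod 61).
Mod 17: 542 ≡ 15; by Fermat, exponent reduces to 182 mod 16 = 6; 15^6 ≡ 13 (mod 17).
Combine by CRT: x ≡ 49 (mod 61), x ≡ 13 (mod 17) ⇒ x ≡ 659 (mod 1037).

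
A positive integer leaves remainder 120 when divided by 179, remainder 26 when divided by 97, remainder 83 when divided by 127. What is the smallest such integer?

809200

Combine the congruences pairwise.
From n ≡ 120 (mod 179) write n = 120 + 179t. Substituting into n ≡ 26 (mod 97) gives 179t ≡ 3 (mod 97), and since 82⁻¹ ≡ 84 (mod 97), t ≡ 58. Hence n ≡ 120 + 179·58 = 10502 (mod 17363).
From n ≡ 10502 (mod 17363) write n = 10502 + 17363t. Substituting into n ≡ 83 (mod 127) gives 17363t ≡ 122 (mod 127), and since 91⁻¹ ≡ 67 (mod 127), t ≡ 46. Hence n ≡ 10502 + 17363·46 = 809200 (mod 2205101).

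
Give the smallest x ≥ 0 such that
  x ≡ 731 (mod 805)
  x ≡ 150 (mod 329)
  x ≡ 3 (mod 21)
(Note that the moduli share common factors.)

42591

gcd(805, 329) = 7 and 7 | (150 − 731), so the pair is consistent; merging gives x ≡ 4756 (mod 37835), where 37835 = lcm(805, 329).
gcd(37835, 21) = 7 and 7 | (3 − 4756), so the pair is consistent; merging gives x ≡ 42591 (mod 113505), where 113505 = lcm(37835, 21).
The solution is unique modulo lcm(805, 329, 21) = 113505.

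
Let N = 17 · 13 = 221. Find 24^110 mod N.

212

Mod 17: 24 ≡ 7; by Fermat, exponent reduces to 110 mod 16 = 14; 7^14 ≡ 8 (mod 17).
Mod 13: 24 ≡ 11; by Fermat, exponent reduces to 110 mod 12 = 2; 11^2 ≡ 4 (mod 13).
Combine by CRT: x ≡ 8 (mod 17), x ≡ 4 (mod 13) ⇒ x ≡ 212 (mod 221).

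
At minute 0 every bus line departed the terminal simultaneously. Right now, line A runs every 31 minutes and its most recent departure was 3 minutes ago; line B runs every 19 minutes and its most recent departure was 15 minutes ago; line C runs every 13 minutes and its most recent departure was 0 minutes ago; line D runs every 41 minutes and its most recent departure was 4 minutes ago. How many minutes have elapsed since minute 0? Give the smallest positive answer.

From t ≡ 3 (mod 31) write t = 3 + 31s. Substituting into t ≡ 15 (mod 19) gives 31s ≡ 12 (mod 19), and since 12⁻¹ ≡ 8 (mod 19), s ≡ 1. Hence t ≡ 3 + 31·1 = 34 (mod 589).
From t ≡ 34 (mod 589) write t = 34 + 589s. Substituting into t ≡ 0 (mod 13) gives 589s ≡ 5 (mod 13), and since 4⁻¹ ≡ 10 (mod 13), s ≡ 11. Hence t ≡ 34 + 589·11 = 6513 (mod 7657).
From t ≡ 6513 (mod 7657) write t = 6513 + 7657s. Substituting into t ≡ 4 (mod 41) gives 7657s ≡ 10 (mod 41), and since 31⁻¹ ≡ 4 (mod 41), s ≡ 40. Hence t ≡ 6513 + 7657·40 = 312793 (mod 313937).

312793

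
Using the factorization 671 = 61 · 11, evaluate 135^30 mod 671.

Mod 61: 135 ≡ 13; 13^30 ≡ 1 (mod 61).
Mod 11: 135 ≡ 3; since 10 | 30, by Fermat 3^30 ≡ 1 (mod 11).
Combine by CRT: x ≡ 1 (mod 61), x ≡ 1 (mod 11) ⇒ x ≡ 1 (mod 671).

1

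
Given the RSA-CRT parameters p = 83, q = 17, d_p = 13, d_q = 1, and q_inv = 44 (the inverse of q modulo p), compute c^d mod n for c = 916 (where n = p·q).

474

m₁ = c^(d_p) mod p: c ≡ 3 (mod 83), and 3^13 mod 83 = 59.
m₂ = c^(d_q) mod q: c ≡ 15 (mod 17), and 15^1 mod 17 = 15.
h = q_inv·(m₁ − m₂) mod p = 44·(59 − 15) mod 83 = 27.
m = m₂ + h·q = 15 + 27·17 = 474.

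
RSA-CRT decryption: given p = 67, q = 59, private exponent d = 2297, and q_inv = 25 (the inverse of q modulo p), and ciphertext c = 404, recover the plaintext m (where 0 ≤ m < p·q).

2922

d_p = d mod (p−1) = 2297 mod 66 = 53; d_q = d mod (q−1) = 35.
m₁ = c^(d_p) mod p: c ≡ 2 (mod 67), and 2^53 mod 67 = 41.
m₂ = c^(d_q) mod q: c ≡ 50 (mod 59), and 50^35 mod 59 = 31.
h = q_inv·(m₁ − m₂) mod p = 25·(41 − 31) mod 67 = 49.
m = m₂ + h·q = 31 + 49·59 = 2922.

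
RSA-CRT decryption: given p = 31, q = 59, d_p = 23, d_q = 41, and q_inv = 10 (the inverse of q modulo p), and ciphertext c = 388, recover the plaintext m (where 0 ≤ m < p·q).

1151

m₁ = c^(d_p) mod p: c ≡ 16 (mod 31), and 16^23 mod 31 = 4.
m₂ = c^(d_q) mod q: c ≡ 34 (mod 59), and 34^41 mod 59 = 30.
h = q_inv·(m₁ − m₂) mod p = 10·(4 − 30) mod 31 = 19.
m = m₂ + h·q = 30 + 19·59 = 1151.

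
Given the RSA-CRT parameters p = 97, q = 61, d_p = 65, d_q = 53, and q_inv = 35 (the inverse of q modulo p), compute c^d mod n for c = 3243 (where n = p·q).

m₁ = c^(d_p) mod p: c ≡ 42 (mod 97), and 42^65 mod 97 = 42.
m₂ = c^(d_q) mod q: c ≡ 10 (mod 61), and 10^53 mod 61 = 54.
h = q_inv·(m₁ − m₂) mod p = 35·(42 − 54) mod 97 = 65.
m = m₂ + h·q = 54 + 65·61 = 4019.

4019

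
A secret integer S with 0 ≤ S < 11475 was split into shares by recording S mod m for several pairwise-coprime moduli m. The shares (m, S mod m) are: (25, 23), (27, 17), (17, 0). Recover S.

The moduli are pairwise coprime; N = 25·27·17 = 11475.
N/25 = 459; 459 ≡ 9 (mod 25); 9·14 ≡ 1, so inverse 14.
N/27 = 425; 425 ≡ 20 (mod 27); 20·23 ≡ 1, so inverse 23.
N/17 = 675; 675 ≡ 12 (mod 17); 12·10 ≡ 1, so inverse 10.
S ≡ 23·459·14 + 17·425·23 + 0·675·10 = 313973.
313973 mod 11475 = 4148.

4148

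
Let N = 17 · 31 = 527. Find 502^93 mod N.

Mod 17: 502 ≡ 9; by Fermat, exponent reduces to 93 mod 16 = 13; 9^13 ≡ 8 (mod 17).
Mod 31: 502 ≡ 6; by Fermat, exponent reduces to 93 mod 30 = 3; 6^3 ≡ 30 (mod 31).
Combine by CRT: x ≡ 8 (mod 17), x ≡ 30 (mod 31) ⇒ x ≡ 433 (mod 527).

433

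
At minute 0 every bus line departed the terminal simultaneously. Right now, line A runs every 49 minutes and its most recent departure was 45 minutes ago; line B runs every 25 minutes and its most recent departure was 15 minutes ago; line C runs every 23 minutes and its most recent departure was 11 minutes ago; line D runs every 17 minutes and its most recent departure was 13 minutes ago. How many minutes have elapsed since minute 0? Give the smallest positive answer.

98290

The moduli are pairwise coprime; N = 49·25·23·17 = 478975.
N/49 = 9775; 9775 ≡ 24 (mod 49); 24·47 ≡ 1, so inverse 47.
N/25 = 19159; 19159 ≡ 9 (mod 25); 9·14 ≡ 1, so inverse 14.
N/23 = 20825; 20825 ≡ 10 (mod 23); 10·7 ≡ 1, so inverse 7.
N/17 = 28175; 28175 ≡ 6 (mod 17); 6·3 ≡ 1, so inverse 3.
t ≡ 45·9775·47 + 15·19159·14 + 11·20825·7 + 13·28175·3 = 27399865.
27399865 mod 478975 = 98290.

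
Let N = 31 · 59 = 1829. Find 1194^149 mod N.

1645

Mod 31: 1194 ≡ 16; by Fermat, exponent reduces to 149 mod 30 = 29; 16^29 ≡ 2 (mod 31).
Mod 59: 1194 ≡ 14; by Fermat, exponent reduces to 149 mod 58 = 33; 14^33 ≡ 52 (mod 59).
Combine by CRT: x ≡ 2 (mod 31), x ≡ 52 (mod 59) ⇒ x ≡ 1645 (mod 1829).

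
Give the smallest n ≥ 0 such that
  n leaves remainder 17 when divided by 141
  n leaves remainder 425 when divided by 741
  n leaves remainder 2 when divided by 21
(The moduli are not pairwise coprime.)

gcd(141, 741) = 3 and 3 | (425 − 17), so the pair is consistent; merging gives n ≡ 15245 (mod 34827), where 34827 = lcm(141, 741).
gcd(34827, 21) = 3 and 3 | (2 − 15245), so the pair is consistent; merging gives n ≡ 189380 (mod 243789), where 243789 = lcm(34827, 21).
The solution is unique modulo lcm(141, 741, 21) = 243789.

189380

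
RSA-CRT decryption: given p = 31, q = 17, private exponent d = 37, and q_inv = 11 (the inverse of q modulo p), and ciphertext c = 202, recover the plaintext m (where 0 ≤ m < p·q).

70

d_p = d mod (p−1) = 37 mod 30 = 7; d_q = d mod (q−1) = 5.
m₁ = c^(d_p) mod p: c ≡ 16 (mod 31), and 16^7 mod 31 = 8.
m₂ = c^(d_q) mod q: c ≡ 15 (mod 17), and 15^5 mod 17 = 2.
h = q_inv·(m₁ − m₂) mod p = 11·(8 − 2) mod 31 = 4.
m = m₂ + h·q = 2 + 4·17 = 70.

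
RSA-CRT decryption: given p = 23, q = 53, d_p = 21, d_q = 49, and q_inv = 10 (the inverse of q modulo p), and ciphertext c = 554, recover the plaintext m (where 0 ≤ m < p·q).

m₁ = c^(d_p) mod p: c ≡ 2 (mod 23), and 2^21 mod 23 = 12.
m₂ = c^(d_q) mod q: c ≡ 24 (mod 53), and 24^49 mod 53 = 47.
h = q_inv·(m₁ − m₂) mod p = 10·(12 − 47) mod 23 = 18.
m = m₂ + h·q = 47 + 18·53 = 1001.

1001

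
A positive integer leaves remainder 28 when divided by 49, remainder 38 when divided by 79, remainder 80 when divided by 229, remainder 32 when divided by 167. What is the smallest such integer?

40348735

The moduli are pairwise coprime; N = 49·79·229·167 = 148038653.
N/49 = 3021197; 3021197 ≡ 4 (mod 49); 4·37 ≡ 1, so inverse 37.
N/79 = 1873907; 1873907 ≡ 27 (mod 79); 27·41 ≡ 1, so inverse 41.
N/229 = 646457; 646457 ≡ 219 (mod 229); 219·206 ≡ 1, so inverse 206.
N/167 = 886459; 886459 ≡ 23 (mod 167); 23·138 ≡ 1, so inverse 138.
a ≡ 28·3021197·37 + 38·1873907·41 + 80·646457·206 + 32·886459·138 = 20617721502.
20617721502 mod 148038653 = 40348735.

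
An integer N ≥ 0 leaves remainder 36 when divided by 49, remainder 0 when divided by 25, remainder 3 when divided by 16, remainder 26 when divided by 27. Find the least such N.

The moduli are pairwise coprime; M = 49·25·16·27 = 529200.
M/49 = 10800; 10800 ≡ 20 (mod 49); 20·27 ≡ 1, so inverse 27.
M/25 = 21168; 21168 ≡ 18 (mod 25); 18·7 ≡ 1, so inverse 7.
M/16 = 33075; 33075 ≡ 3 (mod 16); 3·11 ≡ 1, so inverse 11.
M/27 = 19600; 19600 ≡ 25 (mod 27); 25·13 ≡ 1, so inverse 13.
N ≡ 36·10800·27 + 0·21168·7 + 3·33075·11 + 26·19600·13 = 18213875.
18213875 mod 529200 = 221075.

221075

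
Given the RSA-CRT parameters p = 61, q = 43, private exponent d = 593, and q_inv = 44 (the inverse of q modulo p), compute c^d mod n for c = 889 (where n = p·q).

d_p = d mod (p−1) = 593 mod 60 = 53; d_q = d mod (q−1) = 5.
m₁ = c^(d_p) mod p: c ≡ 35 (mod 61), and 35^53 mod 61 = 43.
m₂ = c^(d_q) mod q: c ≡ 29 (mod 43), and 29^5 mod 43 = 20.
h = q_inv·(m₁ − m₂) mod p = 44·(43 − 20) mod 61 = 36.
m = m₂ + h·q = 20 + 36·43 = 1568.

1568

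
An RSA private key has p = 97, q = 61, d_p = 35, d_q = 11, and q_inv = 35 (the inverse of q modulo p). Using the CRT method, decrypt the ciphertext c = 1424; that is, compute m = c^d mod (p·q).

5400

m₁ = c^(d_p) mod p: c ≡ 66 (mod 97), and 66^35 mod 97 = 65.
m₂ = c^(d_q) mod q: c ≡ 21 (mod 61), and 21^11 mod 61 = 32.
h = q_inv·(m₁ − m₂) mod p = 35·(65 − 32) mod 97 = 88.
m = m₂ + h·q = 32 + 88·61 = 5400.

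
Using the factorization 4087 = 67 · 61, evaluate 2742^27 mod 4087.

1900

Mod 67: 2742 ≡ 62; 62^27 ≡ 24 (mod 67).
Mod 61: 2742 ≡ 58; 58^27 ≡ 9 (mod 61).
Combine by CRT: x ≡ 24 (mod 67), x ≡ 9 (mod 61) ⇒ x ≡ 1900 (mod 4087).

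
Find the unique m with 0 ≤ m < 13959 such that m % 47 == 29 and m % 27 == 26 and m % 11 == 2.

12014

The moduli are pairwise coprime; N = 47·27·11 = 13959.
N/47 = 297; 297 ≡ 15 (mod 47); 15·22 ≡ 1, so inverse 22.
N/27 = 517; 517 ≡ 4 (mod 27); 4·7 ≡ 1, so inverse 7.
N/11 = 1269; 1269 ≡ 4 (mod 11); 4·3 ≡ 1, so inverse 3.
m ≡ 29·297·22 + 26·517·7 + 2·1269·3 = 291194.
291194 mod 13959 = 12014.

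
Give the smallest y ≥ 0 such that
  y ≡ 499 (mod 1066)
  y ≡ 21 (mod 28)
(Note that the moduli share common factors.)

14357

Combine the congruences pairwise.
gcd(1066, 28) = 2 and 2 | (21 − 499), so the pair is consistent; merging gives y ≡ 14357 (mod 14924), where 14924 = lcm(1066, 28).
The solution is unique modulo lcm(1066, 28) = 14924.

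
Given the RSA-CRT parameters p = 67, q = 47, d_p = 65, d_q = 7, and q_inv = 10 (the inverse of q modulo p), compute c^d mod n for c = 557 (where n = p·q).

2294

m₁ = c^(d_p) mod p: c ≡ 21 (mod 67), and 21^65 mod 67 = 16.
m₂ = c^(d_q) mod q: c ≡ 40 (mod 47), and 40^7 mod 47 = 38.
h = q_inv·(m₁ − m₂) mod p = 10·(16 − 38) mod 67 = 48.
m = m₂ + h·q = 38 + 48·47 = 2294.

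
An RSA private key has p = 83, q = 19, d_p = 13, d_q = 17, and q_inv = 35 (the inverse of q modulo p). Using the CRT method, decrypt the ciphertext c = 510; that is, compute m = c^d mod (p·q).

m₁ = c^(d_p) mod p: c ≡ 12 (mod 83), and 12^13 mod 83 = 23.
m₂ = c^(d_q) mod q: c ≡ 16 (mod 19), and 16^17 mod 19 = 6.
h = q_inv·(m₁ − m₂) mod p = 35·(23 − 6) mod 83 = 14.
m = m₂ + h·q = 6 + 14·19 = 272.

272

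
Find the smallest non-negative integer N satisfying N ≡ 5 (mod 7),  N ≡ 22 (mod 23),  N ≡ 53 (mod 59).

From N ≡ 5 (mod 7) write N = 5 + 7t. Substituting into N ≡ 22 (mod 23) gives 7t ≡ 17 (mod 23), and since 7⁻¹ ≡ 10 (mod 23), t ≡ 9. Hence N ≡ 5 + 7·9 = 68 (mod 161).
From N ≡ 68 (mod 161) write N = 68 + 161t. Substituting into N ≡ 53 (mod 59) gives 161t ≡ 44 (mod 59), and since 43⁻¹ ≡ 11 (mod 59), t ≡ 12. Hence N ≡ 68 + 161·12 = 2000 (mod 9499).

2000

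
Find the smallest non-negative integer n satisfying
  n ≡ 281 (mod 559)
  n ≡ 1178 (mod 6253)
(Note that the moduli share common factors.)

182515

Combine the congruences pairwise.
gcd(559, 6253) = 13 and 13 | (1178 − 281), so the pair is consistent; merging gives n ≡ 182515 (mod 268879), where 268879 = lcm(559, 6253).
The solution is unique modulo lcm(559, 6253) = 268879.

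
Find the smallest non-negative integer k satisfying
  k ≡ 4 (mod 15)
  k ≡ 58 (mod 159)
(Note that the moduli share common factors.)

Combine the congruences pairwise.
gcd(15, 159) = 3 and 3 | (58 − 4), so the pair is consistent; merging gives k ≡ 694 (mod 795), where 795 = lcm(15, 159).
The solution is unique modulo lcm(15, 159) = 795.

694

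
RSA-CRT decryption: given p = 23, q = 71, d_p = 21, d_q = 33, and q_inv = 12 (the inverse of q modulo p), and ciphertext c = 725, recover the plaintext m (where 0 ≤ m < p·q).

1497

m₁ = c^(d_p) mod p: c ≡ 12 (mod 23), and 12^21 mod 23 = 2.
m₂ = c^(d_q) mod q: c ≡ 15 (mod 71), and 15^33 mod 71 = 6.
h = q_inv·(m₁ − m₂) mod p = 12·(2 − 6) mod 23 = 21.
m = m₂ + h·q = 6 + 21·71 = 1497.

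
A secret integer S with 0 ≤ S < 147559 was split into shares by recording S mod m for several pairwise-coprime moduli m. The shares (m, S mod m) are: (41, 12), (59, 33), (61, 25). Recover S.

From S ≡ 12 (mod 41) write S = 12 + 41t. Substituting into S ≡ 33 (mod 59) gives 41t ≡ 21 (mod 59), and since 41⁻¹ ≡ 36 (mod 59), t ≡ 48. Hence S ≡ 12 + 41·48 = 1980 (mod 2419).
From S ≡ 1980 (mod 2419) write S = 1980 + 2419t. Substituting into S ≡ 25 (mod 61) gives 2419t ≡ 58 (mod 61), and since 40⁻¹ ≡ 29 (mod 61), t ≡ 35. Hence S ≡ 1980 + 2419·35 = 86645 (mod 147559).

86645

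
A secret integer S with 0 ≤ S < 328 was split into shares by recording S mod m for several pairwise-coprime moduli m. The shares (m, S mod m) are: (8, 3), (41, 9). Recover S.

91

From S ≡ 3 (mod 8) write S = 3 + 8t. Substituting into S ≡ 9 (mod 41) gives 8t ≡ 6 (mod 41), and since 8⁻¹ ≡ 36 (mod 41), t ≡ 11. Hence S ≡ 3 + 8·11 = 91 (mod 328).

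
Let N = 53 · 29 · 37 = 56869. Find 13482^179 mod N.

Mod 53: 13482 ≡ 20; by Fermat, exponent reduces to 179 mod 52 = 23; 20^23 ≡ 18 (mod 53).
Mod 29: 13482 ≡ 26; by Fermat, exponent reduces to 179 mod 28 = 11; 26^11 ≡ 14 (mod 29).
Mod 37: 13482 ≡ 14; by Fermat, exponent reduces to 179 mod 36 = 35; 14^35 ≡ 8 (mod 37).
Combine by CRT: x ≡ 18 (mod 53), x ≡ 14 (mod 29), x ≡ 8 (mod 37) ⇒ x ≡ 33567 (mod 56869).

33567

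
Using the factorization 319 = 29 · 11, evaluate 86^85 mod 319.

144

Mod 29: 86 ≡ 28; by Fermat, exponent reduces to 85 mod 28 = 1; 28^1 ≡ 28 (mod 29).
Mod 11: 86 ≡ 9; by Fermat, exponent reduces to 85 mod 10 = 5; 9^5 ≡ 1 (mod 11).
Combine by CRT: x ≡ 28 (mod 29), x ≡ 1 (mod 11) ⇒ x ≡ 144 (mod 319).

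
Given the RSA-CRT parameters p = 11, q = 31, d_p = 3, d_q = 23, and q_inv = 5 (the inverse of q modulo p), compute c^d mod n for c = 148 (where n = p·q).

114

m₁ = c^(d_p) mod p: c ≡ 5 (mod 11), and 5^3 mod 11 = 4.
m₂ = c^(d_q) mod q: c ≡ 24 (mod 31), and 24^23 mod 31 = 21.
h = q_inv·(m₁ − m₂) mod p = 5·(4 − 21) mod 11 = 3.
m = m₂ + h·q = 21 + 3·31 = 114.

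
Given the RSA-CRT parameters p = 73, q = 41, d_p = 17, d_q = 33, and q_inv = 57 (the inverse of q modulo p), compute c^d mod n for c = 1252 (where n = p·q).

1942

m₁ = c^(d_p) mod p: c ≡ 11 (mod 73), and 11^17 mod 73 = 44.
m₂ = c^(d_q) mod q: c ≡ 22 (mod 41), and 22^33 mod 41 = 15.
h = q_inv·(m₁ − m₂) mod p = 57·(44 − 15) mod 73 = 47.
m = m₂ + h·q = 15 + 47·41 = 1942.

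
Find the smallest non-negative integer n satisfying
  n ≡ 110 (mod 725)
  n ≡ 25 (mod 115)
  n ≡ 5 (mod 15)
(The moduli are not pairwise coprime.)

gcd(725, 115) = 5 and 5 | (25 − 110), so the pair is consistent; merging gives n ≡ 10260 (mod 16675), where 16675 = lcm(725, 115).
gcd(16675, 15) = 5 and 5 | (5 − 10260), so the pair is consistent; merging gives n ≡ 43610 (mod 50025), where 50025 = lcm(16675, 15).
The solution is unique modulo lcm(725, 115, 15) = 50025.

43610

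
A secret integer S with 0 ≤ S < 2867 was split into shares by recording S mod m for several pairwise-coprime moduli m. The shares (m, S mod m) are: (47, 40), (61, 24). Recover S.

1732

From S ≡ 40 (mod 47) write S = 40 + 47t. Substituting into S ≡ 24 (mod 61) gives 47t ≡ 45 (mod 61), and since 47⁻¹ ≡ 13 (mod 61), t ≡ 36. Hence S ≡ 40 + 47·36 = 1732 (mod 2867).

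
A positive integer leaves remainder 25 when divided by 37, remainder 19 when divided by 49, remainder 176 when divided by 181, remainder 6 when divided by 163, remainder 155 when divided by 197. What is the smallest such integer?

From m ≡ 25 (mod 37) write m = 25 + 37t. Substituting into m ≡ 19 (mod 49) gives 37t ≡ 43 (mod 49), and since 37⁻¹ ≡ 4 (mod 49), t ≡ 25. Hence m ≡ 25 + 37·25 = 950 (mod 1813).
From m ≡ 950 (mod 1813) write m = 950 + 1813t. Substituting into m ≡ 176 (mod 181) gives 1813t ≡ 131 (mod 181), and since 3⁻¹ ≡ 121 (mod 181), t ≡ 104. Hence m ≡ 950 + 1813·104 = 189502 (mod 328153).
From m ≡ 189502 (mod 328153) write m = 189502 + 328153t. Substituting into m ≡ 6 (mod 163) gives 328153t ≡ 73 (mod 163), and since 34⁻¹ ≡ 24 (mod 163), t ≡ 122. Hence m ≡ 189502 + 328153·122 = 40224168 (mod 53488939).
From m ≡ 40224168 (mod 53488939) write m = 40224168 + 53488939t. Substituting into m ≡ 155 (mod 197) gives 53488939t ≡ 38 (mod 197), and since 90⁻¹ ≡ 81 (mod 197), t ≡ 123. Hence m ≡ 40224168 + 53488939·123 = 6619363665 (mod 10537320983).

6619363665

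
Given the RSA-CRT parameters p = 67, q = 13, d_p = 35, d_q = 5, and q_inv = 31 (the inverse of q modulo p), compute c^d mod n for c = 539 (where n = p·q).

795

m₁ = c^(d_p) mod p: c ≡ 3 (mod 67), and 3^35 mod 67 = 58.
m₂ = c^(d_q) mod q: c ≡ 6 (mod 13), and 6^5 mod 13 = 2.
h = q_inv·(m₁ − m₂) mod p = 31·(58 − 2) mod 67 = 61.
m = m₂ + h·q = 2 + 61·13 = 795.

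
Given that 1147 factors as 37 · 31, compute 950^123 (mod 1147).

Mod 37: 950 ≡ 25; by Fermat, exponent reduces to 123 mod 36 = 15; 25^15 ≡ 27 (mod 37).
Mod 31: 950 ≡ 20; by Fermat, exponent reduces to 123 mod 30 = 3; 20^3 ≡ 2 (mod 31).
Combine by CRT: x ≡ 27 (mod 37), x ≡ 2 (mod 31) ⇒ x ≡ 64 (mod 1147).

64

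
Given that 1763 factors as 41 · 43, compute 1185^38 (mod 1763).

756

Mod 41: 1185 ≡ 37; 37^38 ≡ 18 (mod 41).
Mod 43: 1185 ≡ 24; 24^38 ≡ 25 (mod 43).
Combine by CRT: x ≡ 18 (mod 41), x ≡ 25 (mod 43) ⇒ x ≡ 756 (mod 1763).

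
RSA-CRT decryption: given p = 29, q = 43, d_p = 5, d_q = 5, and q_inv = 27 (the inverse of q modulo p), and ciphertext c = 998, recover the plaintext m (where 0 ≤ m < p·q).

m₁ = c^(d_p) mod p: c ≡ 12 (mod 29), and 12^5 mod 29 = 12.
m₂ = c^(d_q) mod q: c ≡ 9 (mod 43), and 9^5 mod 43 = 10.
h = q_inv·(m₁ − m₂) mod p = 27·(12 − 10) mod 29 = 25.
m = m₂ + h·q = 10 + 25·43 = 1085.

1085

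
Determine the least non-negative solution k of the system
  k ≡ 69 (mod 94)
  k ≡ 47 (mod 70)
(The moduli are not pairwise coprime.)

gcd(94, 70) = 2 and 2 | (47 − 69), so the pair is consistent; merging gives k ≡ 257 (mod 3290), where 3290 = lcm(94, 70).
The solution is unique modulo lcm(94, 70) = 3290.

257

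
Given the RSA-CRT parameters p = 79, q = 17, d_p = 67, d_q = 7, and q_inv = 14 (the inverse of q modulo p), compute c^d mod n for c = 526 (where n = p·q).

492

m₁ = c^(d_p) mod p: c ≡ 52 (mod 79), and 52^67 mod 79 = 18.
m₂ = c^(d_q) mod q: c ≡ 16 (mod 17), and 16^7 mod 17 = 16.
h = q_inv·(m₁ − m₂) mod p = 14·(18 − 16) mod 79 = 28.
m = m₂ + h·q = 16 + 28·17 = 492.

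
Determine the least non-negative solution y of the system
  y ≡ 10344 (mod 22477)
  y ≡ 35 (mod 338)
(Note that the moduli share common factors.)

32821

Combine the congruences pairwise.
gcd(22477, 338) = 169 and 169 | (35 − 10344), so the pair is consistent; merging gives y ≡ 32821 (mod 44954), where 44954 = lcm(22477, 338).
The solution is unique modulo lcm(22477, 338) = 44954.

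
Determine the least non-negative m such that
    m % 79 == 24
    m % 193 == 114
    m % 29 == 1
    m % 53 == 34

The moduli are pairwise coprime; N = 79·193·29·53 = 23434639.
N/79 = 296641; 296641 ≡ 75 (mod 79); 75·59 ≡ 1, so inverse 59.
N/193 = 121423; 121423 ≡ 26 (mod 193); 26·52 ≡ 1, so inverse 52.
N/29 = 808091; 808091 ≡ 6 (mod 29); 6·5 ≡ 1, so inverse 5.
N/53 = 442163; 442163 ≡ 37 (mod 53); 37·43 ≡ 1, so inverse 43.
m ≡ 24·296641·59 + 114·121423·52 + 1·808091·5 + 34·442163·43 = 1790321961.
1790321961 mod 23434639 = 9289397.

9289397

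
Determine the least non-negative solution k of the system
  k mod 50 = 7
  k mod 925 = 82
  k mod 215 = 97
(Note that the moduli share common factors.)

gcd(50, 925) = 25 and 25 | (82 − 7), so the pair is consistent; merging gives k ≡ 1007 (mod 1850), where 1850 = lcm(50, 925).
gcd(1850, 215) = 5 and 5 | (97 − 1007), so the pair is consistent; merging gives k ≡ 67607 (mod 79550), where 79550 = lcm(1850, 215).
The solution is unique modulo lcm(50, 925, 215) = 79550.

67607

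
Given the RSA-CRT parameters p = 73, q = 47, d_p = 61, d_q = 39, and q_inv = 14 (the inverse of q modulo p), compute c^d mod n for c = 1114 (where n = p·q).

2019

m₁ = c^(d_p) mod p: c ≡ 19 (mod 73), and 19^61 mod 73 = 48.
m₂ = c^(d_q) mod q: c ≡ 33 (mod 47), and 33^39 mod 47 = 45.
h = q_inv·(m₁ − m₂) mod p = 14·(48 − 45) mod 73 = 42.
m = m₂ + h·q = 45 + 42·47 = 2019.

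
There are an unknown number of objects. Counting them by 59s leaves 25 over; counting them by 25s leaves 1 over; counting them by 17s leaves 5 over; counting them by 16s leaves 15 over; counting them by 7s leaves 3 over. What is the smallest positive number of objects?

The moduli are pairwise coprime; M = 59·25·17·16·7 = 2808400.
M/59 = 47600; 47600 ≡ 46 (mod 59); 46·9 ≡ 1, so inverse 9.
M/25 = 112336; 112336 ≡ 11 (mod 25); 11·16 ≡ 1, so inverse 16.
M/17 = 165200; 165200 ≡ 11 (mod 17); 11·14 ≡ 1, so inverse 14.
M/16 = 175525; 175525 ≡ 5 (mod 16); 5·13 ≡ 1, so inverse 13.
M/7 = 401200; 401200 ≡ 2 (mod 7); 2·4 ≡ 1, so inverse 4.
N ≡ 25·47600·9 + 1·112336·16 + 5·165200·14 + 15·175525·13 + 3·401200·4 = 63113151.
63113151 mod 2808400 = 1328351.

1328351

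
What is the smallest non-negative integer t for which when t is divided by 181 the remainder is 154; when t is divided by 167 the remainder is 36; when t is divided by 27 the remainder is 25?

Combine the congruences pairwise.
From t ≡ 154 (mod 181) write t = 154 + 181s. Substituting into t ≡ 36 (mod 167) gives 181s ≡ 49 (mod 167), and since 14⁻¹ ≡ 12 (mod 167), s ≡ 87. Hence t ≡ 154 + 181·87 = 15901 (mod 30227).
From t ≡ 15901 (mod 30227) write t = 15901 + 30227s. Substituting into t ≡ 25 (mod 27) gives 30227s ≡ 0 (mod 27), and since 14⁻¹ ≡ 2 (mod 27), s ≡ 0. Hence t ≡ 15901 + 30227·0 = 15901 (mod 816129).

15901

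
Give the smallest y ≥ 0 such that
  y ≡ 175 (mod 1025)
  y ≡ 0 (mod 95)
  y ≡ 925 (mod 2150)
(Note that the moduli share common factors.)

gcd(1025, 95) = 5 and 5 | (0 − 175), so the pair is consistent; merging gives y ≡ 4275 (mod 19475), where 19475 = lcm(1025, 95).
gcd(19475, 2150) = 25 and 25 | (925 − 4275), so the pair is consistent; merging gives y ≡ 822225 (mod 1674850), where 1674850 = lcm(19475, 2150).
The solution is unique modulo lcm(1025, 95, 2150) = 1674850.

822225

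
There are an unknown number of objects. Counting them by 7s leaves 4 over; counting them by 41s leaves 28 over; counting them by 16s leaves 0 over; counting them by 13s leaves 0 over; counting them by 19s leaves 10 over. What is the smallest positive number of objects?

397072

The moduli are pairwise coprime; M = 7·41·16·13·19 = 1134224.
M/7 = 162032; 162032 ≡ 3 (mod 7); 3·5 ≡ 1, so inverse 5.
M/41 = 27664; 27664 ≡ 30 (mod 41); 30·26 ≡ 1, so inverse 26.
M/16 = 70889; 70889 ≡ 9 (mod 16); 9·9 ≡ 1, so inverse 9.
M/13 = 87248; 87248 ≡ 5 (mod 13); 5·8 ≡ 1, so inverse 8.
M/19 = 59696; 59696 ≡ 17 (mod 19); 17·9 ≡ 1, so inverse 9.
N ≡ 4·162032·5 + 28·27664·26 + 0·70889·9 + 0·87248·8 + 10·59696·9 = 28752672.
28752672 mod 1134224 = 397072.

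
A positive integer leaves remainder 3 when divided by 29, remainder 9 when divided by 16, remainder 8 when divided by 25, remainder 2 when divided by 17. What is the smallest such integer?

The moduli are pairwise coprime; M = 29·16·25·17 = 197200.
M/29 = 6800; 6800 ≡ 14 (mod 29); 14·27 ≡ 1, so inverse 27.
M/16 = 12325; 12325 ≡ 5 (mod 16); 5·13 ≡ 1, so inverse 13.
M/25 = 7888; 7888 ≡ 13 (mod 25); 13·2 ≡ 1, so inverse 2.
M/17 = 11600; 11600 ≡ 6 (mod 17); 6·3 ≡ 1, so inverse 3.
N ≡ 3·6800·27 + 9·12325·13 + 8·7888·2 + 2·11600·3 = 2188633.
2188633 mod 197200 = 19433.

19433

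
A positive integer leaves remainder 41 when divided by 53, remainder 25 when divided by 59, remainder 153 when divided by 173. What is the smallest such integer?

The moduli are pairwise coprime; N = 53·59·173 = 540971.
N/53 = 10207; 10207 ≡ 31 (mod 53); 31·12 ≡ 1, so inverse 12.
N/59 = 9169; 9169 ≡ 24 (mod 59); 24·32 ≡ 1, so inverse 32.
N/173 = 3127; 3127 ≡ 13 (mod 173); 13·40 ≡ 1, so inverse 40.
k ≡ 41·10207·12 + 25·9169·32 + 153·3127·40 = 31494284.
31494284 mod 540971 = 117966.

117966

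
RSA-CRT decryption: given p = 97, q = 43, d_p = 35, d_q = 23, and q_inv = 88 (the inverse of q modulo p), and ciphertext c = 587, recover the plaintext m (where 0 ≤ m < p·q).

592

m₁ = c^(d_p) mod p: c ≡ 5 (mod 97), and 5^35 mod 97 = 10.
m₂ = c^(d_q) mod q: c ≡ 28 (mod 43), and 28^23 mod 43 = 33.
h = q_inv·(m₁ − m₂) mod p = 88·(10 − 33) mod 97 = 13.
m = m₂ + h·q = 33 + 13·43 = 592.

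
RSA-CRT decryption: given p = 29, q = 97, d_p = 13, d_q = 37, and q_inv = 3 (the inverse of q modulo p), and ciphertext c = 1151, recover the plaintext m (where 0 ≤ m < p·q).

m₁ = c^(d_p) mod p: c ≡ 20 (mod 29), and 20^13 mod 29 = 16.
m₂ = c^(d_q) mod q: c ≡ 84 (mod 97), and 84^37 mod 97 = 29.
h = q_inv·(m₁ − m₂) mod p = 3·(16 − 29) mod 29 = 19.
m = m₂ + h·q = 29 + 19·97 = 1872.

1872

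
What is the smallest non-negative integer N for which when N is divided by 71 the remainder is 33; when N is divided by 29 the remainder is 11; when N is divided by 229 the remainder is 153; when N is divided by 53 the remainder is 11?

4721675

From N ≡ 33 (mod 71) write N = 33 + 71t. Substituting into N ≡ 11 (mod 29) gives 71t ≡ 7 (mod 29), and since 13⁻¹ ≡ 9 (mod 29), t ≡ 5. Hence N ≡ 33 + 71·5 = 388 (mod 2059).
From N ≡ 388 (mod 2059) write N = 388 + 2059t. Substituting into N ≡ 153 (mod 229) gives 2059t ≡ 223 (mod 229), and since 227⁻¹ ≡ 114 (mod 229), t ≡ 3. Hence N ≡ 388 + 2059·3 = 6565 (mod 471511).
From N ≡ 6565 (mod 471511) write N = 6565 + 471511t. Substituting into N ≡ 11 (mod 53) gives 471511t ≡ 18 (mod 53), and since 23⁻¹ ≡ 30 (mod 53), t ≡ 10. Hence N ≡ 6565 + 471511·10 = 4721675 (mod 24990083).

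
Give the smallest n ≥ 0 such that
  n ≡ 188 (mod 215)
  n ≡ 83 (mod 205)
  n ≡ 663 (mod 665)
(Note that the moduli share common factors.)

363753

gcd(215, 205) = 5 and 5 | (83 − 188), so the pair is consistent; merging gives n ≡ 2338 (mod 8815), where 8815 = lcm(215, 205).
gcd(8815, 665) = 5 and 5 | (663 − 2338), so the pair is consistent; merging gives n ≡ 363753 (mod 1172395), where 1172395 = lcm(8815, 665).
The solution is unique modulo lcm(215, 205, 665) = 1172395.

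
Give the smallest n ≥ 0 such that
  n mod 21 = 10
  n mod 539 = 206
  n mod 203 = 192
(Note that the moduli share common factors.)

34702

gcd(21, 539) = 7 and 7 | (206 − 10), so the pair is consistent; merging gives n ≡ 745 (mod 1617), where 1617 = lcm(21, 539).
gcd(1617, 203) = 7 and 7 | (192 − 745), so the pair is consistent; merging gives n ≡ 34702 (mod 46893), where 46893 = lcm(1617, 203).
The solution is unique modulo lcm(21, 539, 203) = 46893.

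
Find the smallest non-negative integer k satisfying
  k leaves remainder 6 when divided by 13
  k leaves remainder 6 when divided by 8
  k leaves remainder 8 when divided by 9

422

The moduli are pairwise coprime; N = 13·8·9 = 936.
N/13 = 72; 72 ≡ 7 (mod 13); 7·2 ≡ 1, so inverse 2.
N/8 = 117; 117 ≡ 5 (mod 8); 5·5 ≡ 1, so inverse 5.
N/9 = 104; 104 ≡ 5 (mod 9); 5·2 ≡ 1, so inverse 2.
k ≡ 6·72·2 + 6·117·5 + 8·104·2 = 6038.
6038 mod 936 = 422.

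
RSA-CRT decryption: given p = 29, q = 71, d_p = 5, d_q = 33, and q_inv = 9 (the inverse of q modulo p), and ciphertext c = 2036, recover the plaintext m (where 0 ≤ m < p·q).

m₁ = c^(d_p) mod p: c ≡ 6 (mod 29), and 6^5 mod 29 = 4.
m₂ = c^(d_q) mod q: c ≡ 48 (mod 71), and 48^33 mod 71 = 20.
h = q_inv·(m₁ − m₂) mod p = 9·(4 − 20) mod 29 = 1.
m = m₂ + h·q = 20 + 1·71 = 91.

91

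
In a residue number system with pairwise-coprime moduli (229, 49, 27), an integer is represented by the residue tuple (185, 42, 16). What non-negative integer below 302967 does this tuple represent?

The moduli are pairwise coprime; N = 229·49·27 = 302967.
N/229 = 1323; 1323 ≡ 178 (mod 229); 178·220 ≡ 1, so inverse 220.
N/49 = 6183; 6183 ≡ 9 (mod 49); 9·11 ≡ 1, so inverse 11.
N/27 = 11221; 11221 ≡ 16 (mod 27); 16·22 ≡ 1, so inverse 22.
x ≡ 185·1323·220 + 42·6183·11 + 16·11221·22 = 60652438.
60652438 mod 302967 = 59038.

59038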